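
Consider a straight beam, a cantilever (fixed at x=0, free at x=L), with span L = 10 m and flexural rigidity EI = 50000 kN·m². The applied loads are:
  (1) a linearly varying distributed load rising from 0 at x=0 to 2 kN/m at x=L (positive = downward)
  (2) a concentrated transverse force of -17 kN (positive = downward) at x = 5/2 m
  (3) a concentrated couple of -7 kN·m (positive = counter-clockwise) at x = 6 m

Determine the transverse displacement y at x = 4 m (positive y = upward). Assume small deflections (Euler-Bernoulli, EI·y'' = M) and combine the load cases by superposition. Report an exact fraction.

Load 1 — triangular load w₀=2 kN/m (0→w₀ over full span):
  y_1 = (w₀Lx³/12-w₀L²x²/6-w₀x⁵/(120L))/EI = (2·10·4³/12-2·10²·4²/6-2·4⁵/(120·10))/50000 = -2008/234375 m
Load 2 — point force P=-17 kN at a=5/2 m (b=L-a=15/2):
  y_2 = -Pa²(3x-a)/(6EI)  [x>a] = -(-17)·(5/2)²·(3·4-(5/2))/(6·50000) = 323/96000 m
Load 3 — applied couple M₀=-7 kN·m at a=6 m (b=L-a=4):
  y_3 = M₀x²/(2EI)  [x≤a] = (-7)·4²/(2·50000) = -7/6250 m
Superposition: y = Σ y_i = -379373/60000000 m ≈ -0.006323 m

y(4) = -379373/60000000 m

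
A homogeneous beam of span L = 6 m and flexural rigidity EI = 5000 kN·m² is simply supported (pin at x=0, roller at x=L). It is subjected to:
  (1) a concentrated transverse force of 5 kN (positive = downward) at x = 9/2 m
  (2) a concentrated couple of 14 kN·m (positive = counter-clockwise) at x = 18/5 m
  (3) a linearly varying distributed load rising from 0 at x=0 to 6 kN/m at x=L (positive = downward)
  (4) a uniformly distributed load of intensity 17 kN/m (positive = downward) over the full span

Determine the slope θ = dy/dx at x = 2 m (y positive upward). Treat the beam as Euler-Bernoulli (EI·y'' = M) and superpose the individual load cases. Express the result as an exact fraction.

Load 1 — point force P=5 kN at a=9/2 m (b=L-a=3/2):
  θ_1 = -Pb(L²-b²-3x²)/(6LEI)  [x≤a] = -5·(3/2)·(6²-(3/2)²-3·2²)/(6·6·5000) = -29/32000 rad
Load 2 — applied couple M₀=14 kN·m at a=18/5 m (b=L-a=12/5):
  θ_2 = (M₀x²/(2L)+C₁)/EI  [x≤a] with C₁=M₀(3b²-L²)/(6L)=-182/25 = (14·2²/(2·6)+(-182/25))/5000 = -49/93750 rad
Load 3 — triangular load w₀=6 kN/m (0→w₀ over full span):
  θ_3 = -w₀(7L⁴-30L²x²+15x⁴)/(360LEI) = -6·(7·6⁴-30·6²·2²+15·2⁴)/(360·6·5000) = -26/9375 rad
Load 4 — uniform load w=17 kN/m over full span:
  θ_4 = -w(L³-6Lx²+4x³)/(24EI) = -17·(6³-6·6·2²+4·2³)/(24·5000) = -221/15000 rad
Superposition: θ = Σ θ_i = -227227/12000000 rad ≈ -0.018936 rad

θ(2) = -227227/12000000 rad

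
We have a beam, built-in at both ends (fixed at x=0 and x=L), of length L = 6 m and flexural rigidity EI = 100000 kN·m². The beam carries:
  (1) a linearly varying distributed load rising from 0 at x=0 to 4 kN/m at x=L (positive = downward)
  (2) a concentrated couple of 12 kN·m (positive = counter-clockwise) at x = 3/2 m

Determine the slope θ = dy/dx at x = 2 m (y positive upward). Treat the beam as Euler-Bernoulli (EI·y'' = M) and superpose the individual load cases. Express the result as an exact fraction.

θ(2) = 7/4500000 rad

Load 1 — triangular load w₀=4 kN/m (0→w₀ over full span):
  θ_1 = -w₀(2x(L-x)(L-2x)(x+2L)+x²(L-x)²)/(120LEI) = -4·(2·2·(6-2)·(6-2·2)·(2+2·6)+2²·(6-2)²)/(120·6·100000) = -4/140625 rad
Load 2 — applied couple M₀=12 kN·m at a=3/2 m (b=L-a=9/2):
  θ_2 = (R_Ax²/2 - M_Ax - M₀(x-a))/EI  [x>a] with R_A=9/4, M_A=-9/4 = ((9/4)·2²/2 - (-9/4)·2 - 12·(2-(3/2)))/100000 = 3/100000 rad
Superposition: θ = Σ θ_i = 7/4500000 rad ≈ 0.000002 rad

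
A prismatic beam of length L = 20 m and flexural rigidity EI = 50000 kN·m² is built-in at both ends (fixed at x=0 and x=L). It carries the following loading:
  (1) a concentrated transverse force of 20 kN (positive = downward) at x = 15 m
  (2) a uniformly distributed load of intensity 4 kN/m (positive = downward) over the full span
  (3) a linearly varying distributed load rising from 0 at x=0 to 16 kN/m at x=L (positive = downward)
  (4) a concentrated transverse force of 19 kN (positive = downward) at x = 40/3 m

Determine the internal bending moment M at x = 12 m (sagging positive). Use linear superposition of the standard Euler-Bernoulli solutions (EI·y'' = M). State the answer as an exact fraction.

M(12) = 129949/540 kN·m

Load 1 — point force P=20 kN at a=15 m (b=L-a=5):
  M_1 = Pb²(3a+b)x/L³ - Pab²/L²  [x≤a] = 20·5²·(3·15+5)·12/20³ - 20·15·5²/20² = 75/4 kN·m
Load 2 — uniform load w=4 kN/m over full span:
  M_2 = wLx/2 - wL²/12 - wx²/2 = 4·20·12/2 - 4·20²/12 - 4·12²/2 = 176/3 kN·m
Load 3 — triangular load w₀=16 kN/m (0→w₀ over full span):
  M_3 = 3w₀Lx/20 - w₀L²/30 - w₀x³/(6L) = 3·16·20·12/20 - 16·20²/30 - 16·12³/(6·20) = 1984/15 kN·m
Load 4 — point force P=19 kN at a=40/3 m (b=L-a=20/3):
  M_4 = Pb²(3a+b)x/L³ - Pab²/L²  [x≤a] = 19·(20/3)²·(3·(40/3)+(20/3))·12/20³ - 19·(40/3)·(20/3)²/20² = 836/27 kN·m
Superposition: M = Σ M_i = 129949/540 kN·m ≈ 240.646296 kN·m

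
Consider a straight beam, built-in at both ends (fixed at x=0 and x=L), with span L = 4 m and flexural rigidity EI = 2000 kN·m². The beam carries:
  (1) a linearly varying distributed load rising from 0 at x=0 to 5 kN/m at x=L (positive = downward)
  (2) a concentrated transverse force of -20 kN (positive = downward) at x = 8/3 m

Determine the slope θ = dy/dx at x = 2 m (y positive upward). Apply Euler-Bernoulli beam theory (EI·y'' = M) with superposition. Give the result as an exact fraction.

θ(2) = 71/108000 rad

Load 1 — triangular load w₀=5 kN/m (0→w₀ over full span):
  θ_1 = -w₀(2x(L-x)(L-2x)(x+2L)+x²(L-x)²)/(120LEI) = -5·(2·2·(4-2)·(4-2·2)·(2+2·4)+2²·(4-2)²)/(120·4·2000) = -1/12000 rad
Load 2 — point force P=-20 kN at a=8/3 m (b=L-a=4/3):
  θ_2 = -Pb²x(2aL-(3a+b)x)/(2L³EI)  [x≤a] = -(-20)·(4/3)²·2·(2·(8/3)·4-(3·(8/3)+(4/3))·2)/(2·4³·2000) = 1/1350 rad
Superposition: θ = Σ θ_i = 71/108000 rad ≈ 0.000657 rad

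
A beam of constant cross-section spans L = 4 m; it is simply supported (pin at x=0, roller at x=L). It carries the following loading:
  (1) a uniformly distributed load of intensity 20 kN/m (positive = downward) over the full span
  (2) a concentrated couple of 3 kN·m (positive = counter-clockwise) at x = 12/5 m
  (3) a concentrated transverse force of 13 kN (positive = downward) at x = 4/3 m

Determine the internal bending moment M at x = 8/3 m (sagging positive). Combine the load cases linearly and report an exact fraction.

M(8/3) = 121/3 kN·m

Load 1 — uniform load w=20 kN/m over full span:
  M_1 = wx(L-x)/2 = 20·(8/3)·(4-(8/3))/2 = 320/9 kN·m
Load 2 — applied couple M₀=3 kN·m at a=12/5 m (b=L-a=8/5):
  M_2 = M₀x/L - M₀  [x>a] = 3·(8/3)/4 - 3 = -1 kN·m
Load 3 — point force P=13 kN at a=4/3 m (b=L-a=8/3):
  M_3 = Pa(L-x)/L  [x>a] = 13·(4/3)·(4-(8/3))/4 = 52/9 kN·m
Superposition: M = Σ M_i = 121/3 kN·m ≈ 40.333333 kN·m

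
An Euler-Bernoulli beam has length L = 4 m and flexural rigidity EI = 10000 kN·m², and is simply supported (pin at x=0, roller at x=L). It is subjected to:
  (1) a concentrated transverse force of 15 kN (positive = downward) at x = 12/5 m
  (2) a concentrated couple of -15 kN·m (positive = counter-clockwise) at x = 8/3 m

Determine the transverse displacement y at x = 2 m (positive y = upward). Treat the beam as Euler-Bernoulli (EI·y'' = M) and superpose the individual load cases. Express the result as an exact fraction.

Load 1 — point force P=15 kN at a=12/5 m (b=L-a=8/5):
  y_1 = -Pbx(L²-b²-x²)/(6LEI)  [x≤a] = -15·(8/5)·2·(4²-(8/5)²-2²)/(6·4·10000) = -59/31250 m
Load 2 — applied couple M₀=-15 kN·m at a=8/3 m (b=L-a=4/3):
  y_2 = (M₀x³/(6L)+C₁x)/EI  [x≤a] with C₁=M₀(3b²-L²)/(6L)=20/3 = ((-15)·2³/(6·4)+(20/3)·2)/10000 = 1/1200 m
Superposition: y = Σ y_i = -791/750000 m ≈ -0.001055 m

y(2) = -791/750000 m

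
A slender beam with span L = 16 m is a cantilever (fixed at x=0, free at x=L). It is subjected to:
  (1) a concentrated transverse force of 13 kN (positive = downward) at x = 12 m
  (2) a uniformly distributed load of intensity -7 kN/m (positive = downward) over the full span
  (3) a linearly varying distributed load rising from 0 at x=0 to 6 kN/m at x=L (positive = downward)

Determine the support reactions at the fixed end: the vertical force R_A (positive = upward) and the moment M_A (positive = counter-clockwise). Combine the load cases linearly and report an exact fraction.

Load 1 — point force P=13 kN at a=12 m (b=L-a=4):
  R_A = P = 13 kN
  M_A = Pa = 13·12 = 156 kN·m
Load 2 — uniform load w=-7 kN/m over full span:
  R_A = wL = (-7)·16 = -112 kN
  M_A = wL²/2 = (-7)·16²/2 = -896 kN·m
Load 3 — triangular load w₀=6 kN/m (0→w₀ over full span):
  R_A = w₀L/2 = 6·16/2 = 48 kN
  M_A = w₀L²/3 = 6·16²/3 = 512 kN·m
Superposition: R_A = -51 kN, M_A = -228 kN·m

R_A = -51 kN, M_A = -228 kN·m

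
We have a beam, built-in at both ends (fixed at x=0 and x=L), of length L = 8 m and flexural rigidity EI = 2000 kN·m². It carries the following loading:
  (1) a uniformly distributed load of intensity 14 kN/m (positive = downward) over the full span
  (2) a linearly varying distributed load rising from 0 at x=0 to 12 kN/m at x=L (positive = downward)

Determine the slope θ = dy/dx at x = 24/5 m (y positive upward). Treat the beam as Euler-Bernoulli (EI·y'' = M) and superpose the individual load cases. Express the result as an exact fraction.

Load 1 — uniform load w=14 kN/m over full span:
  θ_1 = -wx(L-x)(L-2x)/(12EI) = -14·(24/5)·(8-(24/5))·(8-2·(24/5))/(12·2000) = 224/15625 rad
Load 2 — triangular load w₀=12 kN/m (0→w₀ over full span):
  θ_2 = -w₀(2x(L-x)(L-2x)(x+2L)+x²(L-x)²)/(120LEI) = -12·(2·(24/5)·(8-(24/5))·(8-2·(24/5))·((24/5)+2·8)+(24/5)²·(8-(24/5))²)/(120·8·2000) = 384/78125 rad
Superposition: θ = Σ θ_i = 1504/78125 rad ≈ 0.019251 rad

θ(24/5) = 1504/78125 rad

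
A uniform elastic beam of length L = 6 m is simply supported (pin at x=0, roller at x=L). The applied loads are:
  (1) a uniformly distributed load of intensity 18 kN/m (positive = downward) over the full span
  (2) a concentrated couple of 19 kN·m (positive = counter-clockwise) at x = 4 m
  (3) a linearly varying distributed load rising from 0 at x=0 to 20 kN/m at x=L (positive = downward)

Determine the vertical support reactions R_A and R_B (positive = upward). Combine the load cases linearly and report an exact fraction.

Load 1 — uniform load w=18 kN/m over full span:
  R_A = wL/2 = 18·6/2 = 54 kN
  R_B = wL/2 = 18·6/2 = 54 kN
Load 2 — applied couple M₀=19 kN·m at a=4 m (b=L-a=2):
  R_A = M₀/L = 19/6 kN
  R_B = -M₀/L = -19/6 kN
Load 3 — triangular load w₀=20 kN/m (0→w₀ over full span):
  R_A = w₀L/6 = 20·6/6 = 20 kN
  R_B = w₀L/3 = 20·6/3 = 40 kN
Superposition: R_A = 463/6 kN, R_B = 545/6 kN

R_A = 463/6 kN, R_B = 545/6 kN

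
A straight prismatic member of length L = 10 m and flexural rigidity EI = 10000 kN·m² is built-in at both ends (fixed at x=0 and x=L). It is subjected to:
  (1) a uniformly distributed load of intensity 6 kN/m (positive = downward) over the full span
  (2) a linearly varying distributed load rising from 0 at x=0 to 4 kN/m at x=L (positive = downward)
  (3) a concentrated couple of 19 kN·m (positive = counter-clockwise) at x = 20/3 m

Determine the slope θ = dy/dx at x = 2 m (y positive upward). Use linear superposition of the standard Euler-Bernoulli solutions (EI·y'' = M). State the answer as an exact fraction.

θ(2) = -529/75000 rad

Load 1 — uniform load w=6 kN/m over full span:
  θ_1 = -wx(L-x)(L-2x)/(12EI) = -6·2·(10-2)·(10-2·2)/(12·10000) = -3/625 rad
Load 2 — triangular load w₀=4 kN/m (0→w₀ over full span):
  θ_2 = -w₀(2x(L-x)(L-2x)(x+2L)+x²(L-x)²)/(120LEI) = -4·(2·2·(10-2)·(10-2·2)·(2+2·10)+2²·(10-2)²)/(120·10·10000) = -14/9375 rad
Load 3 — applied couple M₀=19 kN·m at a=20/3 m (b=L-a=10/3):
  θ_3 = (R_Ax²/2 - M_Ax)/EI  [x≤a] with R_A=38/15, M_A=19/3 = ((38/15)·2²/2 - (19/3)·2)/10000 = -19/25000 rad
Superposition: θ = Σ θ_i = -529/75000 rad ≈ -0.007053 rad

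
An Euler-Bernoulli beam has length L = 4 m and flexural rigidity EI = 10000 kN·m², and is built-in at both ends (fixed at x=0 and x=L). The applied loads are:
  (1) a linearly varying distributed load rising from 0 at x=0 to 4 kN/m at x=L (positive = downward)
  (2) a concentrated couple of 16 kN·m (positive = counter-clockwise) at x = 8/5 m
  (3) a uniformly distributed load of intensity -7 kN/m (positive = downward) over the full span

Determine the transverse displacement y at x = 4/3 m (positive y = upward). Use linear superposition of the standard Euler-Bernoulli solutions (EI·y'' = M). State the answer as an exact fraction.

Load 1 — triangular load w₀=4 kN/m (0→w₀ over full span):
  y_1 = -w₀x²(L-x)²(x+2L)/(120LEI) = -4·(4/3)²·(4-(4/3))²·((4/3)+2·4)/(120·4·10000) = -224/2278125 m
Load 2 — applied couple M₀=16 kN·m at a=8/5 m (b=L-a=12/5):
  y_2 = (R_Ax³/6 - M_Ax²/2)/EI  [x≤a] with R_A=144/25, M_A=48/25 = ((144/25)·(4/3)³/6 - (48/25)·(4/3)²/2)/10000 = 8/140625 m
Load 3 — uniform load w=-7 kN/m over full span:
  y_3 = -wx²(L-x)²/(24EI) = -(-7)·(4/3)²·(4-(4/3))²/(24·10000) = 56/151875 m
Superposition: y = Σ y_i = 3728/11390625 m ≈ 0.000327 m

y(4/3) = 3728/11390625 m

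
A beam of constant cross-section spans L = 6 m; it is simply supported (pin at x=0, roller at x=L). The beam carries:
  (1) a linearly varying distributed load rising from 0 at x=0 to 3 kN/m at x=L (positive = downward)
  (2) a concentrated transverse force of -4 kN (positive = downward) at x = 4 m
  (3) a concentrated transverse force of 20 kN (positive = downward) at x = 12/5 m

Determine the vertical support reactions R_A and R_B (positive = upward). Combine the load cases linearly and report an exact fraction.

R_A = 41/3 kN, R_B = 34/3 kN

Load 1 — triangular load w₀=3 kN/m (0→w₀ over full span):
  R_A = w₀L/6 = 3·6/6 = 3 kN
  R_B = w₀L/3 = 3·6/3 = 6 kN
Load 2 — point force P=-4 kN at a=4 m (b=L-a=2):
  R_A = Pb/L = (-4)·2/6 = -4/3 kN
  R_B = Pa/L = (-4)·4/6 = -8/3 kN
Load 3 — point force P=20 kN at a=12/5 m (b=L-a=18/5):
  R_A = Pb/L = 20·(18/5)/6 = 12 kN
  R_B = Pa/L = 20·(12/5)/6 = 8 kN
Superposition: R_A = 41/3 kN, R_B = 34/3 kN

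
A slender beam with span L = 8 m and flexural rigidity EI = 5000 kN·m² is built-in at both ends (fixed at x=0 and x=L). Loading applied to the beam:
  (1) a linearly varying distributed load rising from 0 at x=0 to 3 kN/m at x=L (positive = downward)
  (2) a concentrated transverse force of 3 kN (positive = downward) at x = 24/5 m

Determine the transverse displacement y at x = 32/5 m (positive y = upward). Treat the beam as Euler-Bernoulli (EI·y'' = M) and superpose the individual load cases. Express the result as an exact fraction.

Load 1 — triangular load w₀=3 kN/m (0→w₀ over full span):
  y_1 = -w₀x²(L-x)²(x+2L)/(120LEI) = -3·(32/5)²·(8-(32/5))²·((32/5)+2·8)/(120·8·5000) = -14336/9765625 m
Load 2 — point force P=3 kN at a=24/5 m (b=L-a=16/5):
  y_2 = -Pa²(L-x)²(3bL-(3b+a)(L-x))/(6L³EI)  [x>a] = -3·(24/5)²·(8-(32/5))²·(3·(16/5)·8-(3·(16/5)+(24/5))·(8-(32/5)))/(6·8³·5000) = -6048/9765625 m
Superposition: y = Σ y_i = -20384/9765625 m ≈ -0.002087 m

y(32/5) = -20384/9765625 m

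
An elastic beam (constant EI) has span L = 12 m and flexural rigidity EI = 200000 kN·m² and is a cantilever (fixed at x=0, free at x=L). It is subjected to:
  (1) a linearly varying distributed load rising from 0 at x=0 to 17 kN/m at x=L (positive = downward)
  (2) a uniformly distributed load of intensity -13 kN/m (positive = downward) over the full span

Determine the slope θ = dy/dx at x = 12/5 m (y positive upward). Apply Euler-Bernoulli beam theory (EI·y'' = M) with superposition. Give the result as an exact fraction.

Load 1 — triangular load w₀=17 kN/m (0→w₀ over full span):
  θ_1 = (w₀Lx²/4-w₀L²x/3-w₀x⁴/(24L))/EI = (17·12·(12/5)²/4-17·12²·(12/5)/3-17·(12/5)⁴/(24·12))/200000 = -130203/15625000 rad
Load 2 — uniform load w=-13 kN/m over full span:
  θ_2 = -wx(x²-3Lx+3L²)/(6EI) = -(-13)·(12/5)·((12/5)²-3·12·(12/5)+3·12²)/(6·200000) = 7137/781250 rad
Superposition: θ = Σ θ_i = 12537/15625000 rad ≈ 0.000802 rad

θ(12/5) = 12537/15625000 rad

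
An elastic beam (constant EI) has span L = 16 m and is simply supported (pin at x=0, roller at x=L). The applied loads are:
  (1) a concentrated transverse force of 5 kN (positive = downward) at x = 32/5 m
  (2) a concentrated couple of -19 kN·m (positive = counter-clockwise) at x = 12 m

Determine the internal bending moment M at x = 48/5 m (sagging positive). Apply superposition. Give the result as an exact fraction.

M(48/5) = 7/5 kN·m

Load 1 — point force P=5 kN at a=32/5 m (b=L-a=48/5):
  M_1 = Pa(L-x)/L  [x>a] = 5·(32/5)·(16-(48/5))/16 = 64/5 kN·m
Load 2 — applied couple M₀=-19 kN·m at a=12 m (b=L-a=4):
  M_2 = M₀x/L  [x≤a] = (-19)·(48/5)/16 = -57/5 kN·m
Superposition: M = Σ M_i = 7/5 kN·m ≈ 1.400000 kN·m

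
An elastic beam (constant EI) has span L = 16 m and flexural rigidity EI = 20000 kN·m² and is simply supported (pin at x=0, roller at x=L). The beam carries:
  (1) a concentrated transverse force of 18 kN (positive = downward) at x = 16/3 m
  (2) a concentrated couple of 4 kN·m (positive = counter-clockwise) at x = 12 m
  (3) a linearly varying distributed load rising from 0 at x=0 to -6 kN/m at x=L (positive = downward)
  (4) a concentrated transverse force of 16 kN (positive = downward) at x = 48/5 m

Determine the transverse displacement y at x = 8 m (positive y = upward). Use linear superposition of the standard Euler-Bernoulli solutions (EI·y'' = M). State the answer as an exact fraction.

y(8) = -5999/1406250 m

Load 1 — point force P=18 kN at a=16/3 m (b=L-a=32/3):
  y_1 = -Pa(L-x)(2Lx-a²-x²)/(6LEI)  [x>a] = -18·(16/3)·(16-8)·(2·16·8-(16/3)²-8²)/(6·16·20000) = -368/5625 m
Load 2 — applied couple M₀=4 kN·m at a=12 m (b=L-a=4):
  y_2 = (M₀x³/(6L)+C₁x)/EI  [x≤a] with C₁=M₀(3b²-L²)/(6L)=-26/3 = (4·8³/(6·16)+(-26/3)·8)/20000 = -3/1250 m
Load 3 — triangular load w₀=-6 kN/m (0→w₀ over full span):
  y_3 = -w₀x(7L⁴-10L²x²+3x⁴)/(360LEI) = -(-6)·8·(7·16⁴-10·16²·8²+3·8⁴)/(360·16·20000) = 16/125 m
Load 4 — point force P=16 kN at a=48/5 m (b=L-a=32/5):
  y_4 = -Pbx(L²-b²-x²)/(6LEI)  [x≤a] = -16·(32/5)·8·(16²-(32/5)²-8²)/(6·16·20000) = -15104/234375 m
Superposition: y = Σ y_i = -5999/1406250 m ≈ -0.004266 m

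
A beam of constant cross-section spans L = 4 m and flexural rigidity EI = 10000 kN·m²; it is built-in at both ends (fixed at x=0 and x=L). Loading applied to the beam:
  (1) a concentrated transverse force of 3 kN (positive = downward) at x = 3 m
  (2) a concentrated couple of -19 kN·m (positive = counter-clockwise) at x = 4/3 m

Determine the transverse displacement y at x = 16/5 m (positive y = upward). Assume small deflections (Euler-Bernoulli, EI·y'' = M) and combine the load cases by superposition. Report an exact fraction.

Load 1 — point force P=3 kN at a=3 m (b=L-a=1):
  y_1 = -Pa²(L-x)²(3bL-(3b+a)(L-x))/(6L³EI)  [x>a] = -3·3²·(4-(16/5))²·(3·1·4-(3·1+3)·(4-(16/5)))/(6·4³·10000) = -81/2500000 m
Load 2 — applied couple M₀=-19 kN·m at a=4/3 m (b=L-a=8/3):
  y_2 = (R_Ax³/6 - M_Ax²/2 - M₀(x-a)²/2)/EI  [x>a] with R_A=-19/3, M_A=0 = ((-19/3)·(16/5)³/6 - 0·(16/5)²/2 - (-19)·((16/5)-(4/3))²/2)/10000 = -209/1406250 m
Superposition: y = Σ y_i = -4073/22500000 m ≈ -0.000181 m

y(16/5) = -4073/22500000 m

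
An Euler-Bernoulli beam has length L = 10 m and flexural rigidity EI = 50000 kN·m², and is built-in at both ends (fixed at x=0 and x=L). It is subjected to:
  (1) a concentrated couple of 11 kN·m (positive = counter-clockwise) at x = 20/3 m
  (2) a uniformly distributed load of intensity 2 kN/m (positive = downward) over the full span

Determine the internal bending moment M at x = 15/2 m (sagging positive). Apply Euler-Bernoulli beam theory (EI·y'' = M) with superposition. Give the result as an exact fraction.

Load 1 — applied couple M₀=11 kN·m at a=20/3 m (b=L-a=10/3):
  M_1 = R_Ax - M_A - M₀  [x>a] with R_A=22/15, M_A=11/3 = (22/15)·(15/2) - (11/3) - 11 = -11/3 kN·m
Load 2 — uniform load w=2 kN/m over full span:
  M_2 = wLx/2 - wL²/12 - wx²/2 = 2·10·(15/2)/2 - 2·10²/12 - 2·(15/2)²/2 = 25/12 kN·m
Superposition: M = Σ M_i = -19/12 kN·m ≈ -1.583333 kN·m

M(15/2) = -19/12 kN·m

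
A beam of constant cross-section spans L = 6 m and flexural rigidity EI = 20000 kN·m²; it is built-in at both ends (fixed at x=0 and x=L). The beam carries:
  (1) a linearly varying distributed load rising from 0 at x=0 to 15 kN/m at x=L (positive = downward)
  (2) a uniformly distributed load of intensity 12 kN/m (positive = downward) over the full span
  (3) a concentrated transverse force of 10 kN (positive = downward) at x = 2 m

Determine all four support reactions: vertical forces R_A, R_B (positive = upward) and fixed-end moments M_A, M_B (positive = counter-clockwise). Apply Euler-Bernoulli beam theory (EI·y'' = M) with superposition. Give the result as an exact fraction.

R_A = 3073/54 kN, M_A = 566/9 kN·m, R_B = 3785/54 kN, M_B = -607/9 kN·m

Load 1 — triangular load w₀=15 kN/m (0→w₀ over full span):
  R_A = 3w₀L/20 = 3·15·6/20 = 27/2 kN
  M_A = w₀L²/30 = 15·6²/30 = 18 kN·m
  R_B = 7w₀L/20 = 7·15·6/20 = 63/2 kN
  M_B = -w₀L²/20 = -15·6²/20 = -27 kN·m
Load 2 — uniform load w=12 kN/m over full span:
  R_A = wL/2 = 12·6/2 = 36 kN
  M_A = wL²/12 = 12·6²/12 = 36 kN·m
  R_B = wL/2 = 12·6/2 = 36 kN
  M_B = -wL²/12 = -12·6²/12 = -36 kN·m
Load 3 — point force P=10 kN at a=2 m (b=L-a=4):
  R_A = Pb²(3a+b)/L³ = 10·4²·(3·2+4)/6³ = 200/27 kN
  M_A = Pab²/L² = 10·2·4²/6² = 80/9 kN·m
  R_B = Pa²(a+3b)/L³ = 10·2²·(2+3·4)/6³ = 70/27 kN
  M_B = -Pa²b/L² = -10·2²·4/6² = -40/9 kN·m
Superposition: R_A = 3073/54 kN, M_A = 566/9 kN·m, R_B = 3785/54 kN, M_B = -607/9 kN·m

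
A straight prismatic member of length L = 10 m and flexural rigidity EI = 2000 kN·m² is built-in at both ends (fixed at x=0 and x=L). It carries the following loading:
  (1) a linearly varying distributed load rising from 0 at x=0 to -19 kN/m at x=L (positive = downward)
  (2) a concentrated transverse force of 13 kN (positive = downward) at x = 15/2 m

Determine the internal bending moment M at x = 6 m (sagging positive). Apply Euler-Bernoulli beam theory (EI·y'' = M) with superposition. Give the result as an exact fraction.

Load 1 — triangular load w₀=-19 kN/m (0→w₀ over full span):
  M_1 = 3w₀Lx/20 - w₀L²/30 - w₀x³/(6L) = 3·(-19)·10·6/20 - (-19)·10²/30 - (-19)·6³/(6·10) = -589/15 kN·m
Load 2 — point force P=13 kN at a=15/2 m (b=L-a=5/2):
  M_2 = Pb²(3a+b)x/L³ - Pab²/L²  [x≤a] = 13·(5/2)²·(3·(15/2)+(5/2))·6/10³ - 13·(15/2)·(5/2)²/10² = 195/32 kN·m
Superposition: M = Σ M_i = -15923/480 kN·m ≈ -33.172917 kN·m

M(6) = -15923/480 kN·m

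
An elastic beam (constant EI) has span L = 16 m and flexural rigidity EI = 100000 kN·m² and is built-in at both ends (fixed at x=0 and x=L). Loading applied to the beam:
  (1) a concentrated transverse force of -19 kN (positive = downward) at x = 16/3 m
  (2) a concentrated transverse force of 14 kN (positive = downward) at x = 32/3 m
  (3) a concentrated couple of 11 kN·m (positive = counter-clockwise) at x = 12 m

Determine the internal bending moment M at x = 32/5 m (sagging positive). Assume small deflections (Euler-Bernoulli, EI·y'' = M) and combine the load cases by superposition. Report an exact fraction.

Load 1 — point force P=-19 kN at a=16/3 m (b=L-a=32/3):
  M_1 = Pa²(a+3b)(L-x)/L³ - Pa²b/L²  [x>a] = (-19)·(16/3)²·((16/3)+3·(32/3))·(16-(32/5))/16³ - (-19)·(16/3)²·(32/3)/16² = -3344/135 kN·m
Load 2 — point force P=14 kN at a=32/3 m (b=L-a=16/3):
  M_2 = Pb²(3a+b)x/L³ - Pab²/L²  [x≤a] = 14·(16/3)²·(3·(32/3)+(16/3))·(32/5)/16³ - 14·(32/3)·(16/3)²/16² = 896/135 kN·m
Load 3 — applied couple M₀=11 kN·m at a=12 m (b=L-a=4):
  M_3 = R_Ax - M_A  [x≤a] with R_A=99/128, M_A=55/16 = (99/128)·(32/5) - (55/16) = 121/80 kN·m
Superposition: M = Σ M_i = -3989/240 kN·m ≈ -16.620833 kN·m

M(32/5) = -3989/240 kN·m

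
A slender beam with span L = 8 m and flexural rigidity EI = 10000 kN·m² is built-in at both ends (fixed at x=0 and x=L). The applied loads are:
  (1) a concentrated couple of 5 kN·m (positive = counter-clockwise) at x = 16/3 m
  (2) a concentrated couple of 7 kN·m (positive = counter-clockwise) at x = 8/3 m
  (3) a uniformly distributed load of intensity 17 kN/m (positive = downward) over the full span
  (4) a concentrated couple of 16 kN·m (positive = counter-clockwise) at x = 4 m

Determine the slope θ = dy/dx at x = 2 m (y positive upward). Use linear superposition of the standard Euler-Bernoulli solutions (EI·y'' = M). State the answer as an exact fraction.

θ(2) = -13/1875 rad

Load 1 — applied couple M₀=5 kN·m at a=16/3 m (b=L-a=8/3):
  θ_1 = (R_Ax²/2 - M_Ax)/EI  [x≤a] with R_A=5/6, M_A=5/3 = ((5/6)·2²/2 - (5/3)·2)/10000 = -1/6000 rad
Load 2 — applied couple M₀=7 kN·m at a=8/3 m (b=L-a=16/3):
  θ_2 = (R_Ax²/2 - M_Ax)/EI  [x≤a] with R_A=7/6, M_A=0 = ((7/6)·2²/2 - 0·2)/10000 = 7/30000 rad
Load 3 — uniform load w=17 kN/m over full span:
  θ_3 = -wx(L-x)(L-2x)/(12EI) = -17·2·(8-2)·(8-2·2)/(12·10000) = -17/2500 rad
Load 4 — applied couple M₀=16 kN·m at a=4 m (b=L-a=4):
  θ_4 = (R_Ax²/2 - M_Ax)/EI  [x≤a] with R_A=3, M_A=4 = (3·2²/2 - 4·2)/10000 = -1/5000 rad
Superposition: θ = Σ θ_i = -13/1875 rad ≈ -0.006933 rad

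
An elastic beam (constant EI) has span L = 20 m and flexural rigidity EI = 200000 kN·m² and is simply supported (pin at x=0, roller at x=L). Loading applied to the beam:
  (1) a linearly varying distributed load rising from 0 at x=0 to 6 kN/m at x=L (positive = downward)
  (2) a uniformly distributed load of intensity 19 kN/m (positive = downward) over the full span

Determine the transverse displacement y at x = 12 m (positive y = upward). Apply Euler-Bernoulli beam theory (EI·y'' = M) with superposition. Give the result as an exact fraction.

Load 1 — triangular load w₀=6 kN/m (0→w₀ over full span):
  y_1 = -w₀x(7L⁴-10L²x²+3x⁴)/(360LEI) = -6·12·(7·20⁴-10·20²·12²+3·12⁴)/(360·20·200000) = -2368/78125 m
Load 2 — uniform load w=19 kN/m over full span:
  y_2 = -wx(L³-2Lx²+x³)/(24EI) = -19·12·(20³-2·20·12²+12³)/(24·200000) = -589/3125 m
Superposition: y = Σ y_i = -17093/78125 m ≈ -0.218790 m

y(12) = -17093/78125 m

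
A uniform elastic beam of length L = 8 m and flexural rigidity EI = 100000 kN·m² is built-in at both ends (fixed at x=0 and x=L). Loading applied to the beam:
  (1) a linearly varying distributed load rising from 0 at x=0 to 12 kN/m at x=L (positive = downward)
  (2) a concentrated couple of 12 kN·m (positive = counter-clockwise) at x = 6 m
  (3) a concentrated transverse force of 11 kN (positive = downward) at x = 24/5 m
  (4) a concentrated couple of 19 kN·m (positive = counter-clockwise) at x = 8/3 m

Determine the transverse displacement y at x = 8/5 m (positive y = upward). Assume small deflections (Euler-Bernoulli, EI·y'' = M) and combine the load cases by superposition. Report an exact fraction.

Load 1 — triangular load w₀=12 kN/m (0→w₀ over full span):
  y_1 = -w₀x²(L-x)²(x+2L)/(120LEI) = -12·(8/5)²·(8-(8/5))²·((8/5)+2·8)/(120·8·100000) = -11264/48828125 m
Load 2 — applied couple M₀=12 kN·m at a=6 m (b=L-a=2):
  y_2 = (R_Ax³/6 - M_Ax²/2)/EI  [x≤a] with R_A=27/16, M_A=15/4 = ((27/16)·(8/5)³/6 - (15/4)·(8/5)²/2)/100000 = -57/1562500 m
Load 3 — point force P=11 kN at a=24/5 m (b=L-a=16/5):
  y_3 = -Pb²x²(3aL-(3a+b)x)/(6L³EI)  [x≤a] = -11·(16/5)²·(8/5)²·(3·(24/5)·8-(3·(24/5)+(16/5))·(8/5))/(6·8³·100000) = -11968/146484375 m
Load 4 — applied couple M₀=19 kN·m at a=8/3 m (b=L-a=16/3):
  y_4 = (R_Ax³/6 - M_Ax²/2)/EI  [x≤a] with R_A=19/6, M_A=0 = ((19/6)·(8/5)³/6 - 0·(8/5)²/2)/100000 = 76/3515625 m
Superposition: y = Σ y_i = -115049/351562500 m ≈ -0.000327 m

y(8/5) = -115049/351562500 m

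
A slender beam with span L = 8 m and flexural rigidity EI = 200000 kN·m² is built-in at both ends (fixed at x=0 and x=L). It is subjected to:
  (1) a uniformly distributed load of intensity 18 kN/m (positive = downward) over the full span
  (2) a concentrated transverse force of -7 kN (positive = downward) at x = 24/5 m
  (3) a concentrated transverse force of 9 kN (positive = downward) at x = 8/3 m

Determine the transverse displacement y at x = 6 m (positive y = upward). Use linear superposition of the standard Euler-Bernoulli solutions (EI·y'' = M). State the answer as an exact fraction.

y(6) = -5933/11250000 m

Load 1 — uniform load w=18 kN/m over full span:
  y_1 = -wx²(L-x)²/(24EI) = -18·6²·(8-6)²/(24·200000) = -27/50000 m
Load 2 — point force P=-7 kN at a=24/5 m (b=L-a=16/5):
  y_2 = -Pa²(L-x)²(3bL-(3b+a)(L-x))/(6L³EI)  [x>a] = -(-7)·(24/5)²·(8-6)²·(3·(16/5)·8-(3·(16/5)+(24/5))·(8-6))/(6·8³·200000) = 63/1250000 m
Load 3 — point force P=9 kN at a=8/3 m (b=L-a=16/3):
  y_3 = -Pa²(L-x)²(3bL-(3b+a)(L-x))/(6L³EI)  [x>a] = -9·(8/3)²·(8-6)²·(3·(16/3)·8-(3·(16/3)+(8/3))·(8-6))/(6·8³·200000) = -17/450000 m
Superposition: y = Σ y_i = -5933/11250000 m ≈ -0.000527 m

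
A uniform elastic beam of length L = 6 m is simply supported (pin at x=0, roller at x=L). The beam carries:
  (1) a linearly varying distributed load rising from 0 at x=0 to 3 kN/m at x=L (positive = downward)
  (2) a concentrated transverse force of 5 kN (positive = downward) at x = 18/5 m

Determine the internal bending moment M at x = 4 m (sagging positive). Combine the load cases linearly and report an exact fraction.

Load 1 — triangular load w₀=3 kN/m (0→w₀ over full span):
  M_1 = w₀Lx/6 - w₀x³/(6L) = 3·6·4/6 - 3·4³/(6·6) = 20/3 kN·m
Load 2 — point force P=5 kN at a=18/5 m (b=L-a=12/5):
  M_2 = Pa(L-x)/L  [x>a] = 5·(18/5)·(6-4)/6 = 6 kN·m
Superposition: M = Σ M_i = 38/3 kN·m ≈ 12.666667 kN·m

M(4) = 38/3 kN·m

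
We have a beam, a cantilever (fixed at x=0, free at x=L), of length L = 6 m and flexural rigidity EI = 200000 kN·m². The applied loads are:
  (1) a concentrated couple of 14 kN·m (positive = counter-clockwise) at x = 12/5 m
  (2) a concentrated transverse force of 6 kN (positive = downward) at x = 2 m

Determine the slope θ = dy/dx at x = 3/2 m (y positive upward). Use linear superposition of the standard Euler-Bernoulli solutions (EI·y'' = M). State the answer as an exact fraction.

θ(3/2) = 39/800000 rad

Load 1 — applied couple M₀=14 kN·m at a=12/5 m (b=L-a=18/5):
  θ_1 = M₀x/EI  [x≤a] = 14·(3/2)/200000 = 21/200000 rad
Load 2 — point force P=6 kN at a=2 m (b=L-a=4):
  θ_2 = -Px(2a-x)/(2EI)  [x≤a] = -6·(3/2)·(2·2-(3/2))/(2·200000) = -9/160000 rad
Superposition: θ = Σ θ_i = 39/800000 rad ≈ 0.000049 rad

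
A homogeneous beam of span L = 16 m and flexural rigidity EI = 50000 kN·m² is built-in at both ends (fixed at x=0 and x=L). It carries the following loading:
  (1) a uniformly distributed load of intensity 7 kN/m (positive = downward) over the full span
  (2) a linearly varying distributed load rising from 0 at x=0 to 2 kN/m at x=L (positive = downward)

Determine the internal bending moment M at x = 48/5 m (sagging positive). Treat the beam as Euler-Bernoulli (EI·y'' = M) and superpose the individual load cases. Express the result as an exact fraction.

M(48/5) = 9536/125 kN·m

Load 1 — uniform load w=7 kN/m over full span:
  M_1 = wLx/2 - wL²/12 - wx²/2 = 7·16·(48/5)/2 - 7·16²/12 - 7·(48/5)²/2 = 4928/75 kN·m
Load 2 — triangular load w₀=2 kN/m (0→w₀ over full span):
  M_2 = 3w₀Lx/20 - w₀L²/30 - w₀x³/(6L) = 3·2·16·(48/5)/20 - 2·16²/30 - 2·(48/5)³/(6·16) = 3968/375 kN·m
Superposition: M = Σ M_i = 9536/125 kN·m ≈ 76.288000 kN·m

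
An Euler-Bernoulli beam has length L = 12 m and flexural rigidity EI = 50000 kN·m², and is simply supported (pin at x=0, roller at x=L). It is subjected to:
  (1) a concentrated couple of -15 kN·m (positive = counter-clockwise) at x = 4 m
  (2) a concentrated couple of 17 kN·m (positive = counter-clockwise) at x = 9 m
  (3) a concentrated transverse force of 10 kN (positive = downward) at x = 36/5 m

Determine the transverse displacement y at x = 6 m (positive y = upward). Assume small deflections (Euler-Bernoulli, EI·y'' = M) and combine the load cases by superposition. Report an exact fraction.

y(6) = -52959/5000000 m

Load 1 — applied couple M₀=-15 kN·m at a=4 m (b=L-a=8):
  y_1 = (M₀x³/(6L)-M₀(x-a)²/2+C₁x)/EI  [x>a] with C₁=M₀(3b²-L²)/(6L)=-10 = ((-15)·6³/(6·12)-(-15)·(6-4)²/2+(-10)·6)/50000 = -3/2000 m
Load 2 — applied couple M₀=17 kN·m at a=9 m (b=L-a=3):
  y_2 = (M₀x³/(6L)+C₁x)/EI  [x≤a] with C₁=M₀(3b²-L²)/(6L)=-221/8 = (17·6³/(6·12)+(-221/8)·6)/50000 = -459/200000 m
Load 3 — point force P=10 kN at a=36/5 m (b=L-a=24/5):
  y_3 = -Pbx(L²-b²-x²)/(6LEI)  [x≤a] = -10·(24/5)·6·(12²-(24/5)²-6²)/(6·12·50000) = -531/78125 m
Superposition: y = Σ y_i = -52959/5000000 m ≈ -0.010592 m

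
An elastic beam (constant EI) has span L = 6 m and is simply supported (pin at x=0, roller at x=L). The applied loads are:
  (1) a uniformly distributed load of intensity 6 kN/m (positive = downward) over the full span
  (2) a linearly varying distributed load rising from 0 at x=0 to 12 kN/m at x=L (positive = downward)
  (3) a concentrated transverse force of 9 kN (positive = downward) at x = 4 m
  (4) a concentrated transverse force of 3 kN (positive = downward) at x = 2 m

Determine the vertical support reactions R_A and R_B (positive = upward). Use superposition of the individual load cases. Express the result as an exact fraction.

Load 1 — uniform load w=6 kN/m over full span:
  R_A = wL/2 = 6·6/2 = 18 kN
  R_B = wL/2 = 6·6/2 = 18 kN
Load 2 — triangular load w₀=12 kN/m (0→w₀ over full span):
  R_A = w₀L/6 = 12·6/6 = 12 kN
  R_B = w₀L/3 = 12·6/3 = 24 kN
Load 3 — point force P=9 kN at a=4 m (b=L-a=2):
  R_A = Pb/L = 9·2/6 = 3 kN
  R_B = Pa/L = 9·4/6 = 6 kN
Load 4 — point force P=3 kN at a=2 m (b=L-a=4):
  R_A = Pb/L = 3·4/6 = 2 kN
  R_B = Pa/L = 3·2/6 = 1 kN
Superposition: R_A = 35 kN, R_B = 49 kN

R_A = 35 kN, R_B = 49 kN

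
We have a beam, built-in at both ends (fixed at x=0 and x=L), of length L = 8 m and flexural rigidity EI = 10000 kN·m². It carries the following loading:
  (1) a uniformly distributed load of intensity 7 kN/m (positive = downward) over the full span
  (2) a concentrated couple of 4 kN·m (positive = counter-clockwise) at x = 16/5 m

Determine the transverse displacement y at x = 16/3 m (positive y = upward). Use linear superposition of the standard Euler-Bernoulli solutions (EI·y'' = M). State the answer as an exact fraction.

y(16/3) = -21536/3796875 m

Load 1 — uniform load w=7 kN/m over full span:
  y_1 = -wx²(L-x)²/(24EI) = -7·(16/3)²·(8-(16/3))²/(24·10000) = -896/151875 m
Load 2 — applied couple M₀=4 kN·m at a=16/5 m (b=L-a=24/5):
  y_2 = (R_Ax³/6 - M_Ax²/2 - M₀(x-a)²/2)/EI  [x>a] with R_A=18/25, M_A=12/25 = ((18/25)·(16/3)³/6 - (12/25)·(16/3)²/2 - 4·((16/3)-(16/5))²/2)/10000 = 32/140625 m
Superposition: y = Σ y_i = -21536/3796875 m ≈ -0.005672 m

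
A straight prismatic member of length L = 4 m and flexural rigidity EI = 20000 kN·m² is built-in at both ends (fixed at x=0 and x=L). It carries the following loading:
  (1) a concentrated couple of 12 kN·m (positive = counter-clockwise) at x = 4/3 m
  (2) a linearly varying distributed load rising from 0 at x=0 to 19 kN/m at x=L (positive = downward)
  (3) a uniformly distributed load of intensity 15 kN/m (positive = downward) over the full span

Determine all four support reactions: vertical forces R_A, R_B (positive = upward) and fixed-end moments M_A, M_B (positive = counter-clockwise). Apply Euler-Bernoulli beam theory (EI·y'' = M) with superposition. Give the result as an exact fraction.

R_A = 227/5 kN, M_A = 452/15 kN·m, R_B = 263/5 kN, M_B = -156/5 kN·m

Load 1 — applied couple M₀=12 kN·m at a=4/3 m (b=L-a=8/3):
  R_A = 6M₀ab/L³ = 6·12·(4/3)·(8/3)/4³ = 4 kN
  M_A = M₀b(2a-b)/L² = 12·(8/3)·(2·(4/3)-(8/3))/4² = 0 kN·m
  R_B = -6M₀ab/L³ = -6·12·(4/3)·(8/3)/4³ = -4 kN
  M_B = M₀a(2b-a)/L² = 12·(4/3)·(2·(8/3)-(4/3))/4² = 4 kN·m
Load 2 — triangular load w₀=19 kN/m (0→w₀ over full span):
  R_A = 3w₀L/20 = 3·19·4/20 = 57/5 kN
  M_A = w₀L²/30 = 19·4²/30 = 152/15 kN·m
  R_B = 7w₀L/20 = 7·19·4/20 = 133/5 kN
  M_B = -w₀L²/20 = -19·4²/20 = -76/5 kN·m
Load 3 — uniform load w=15 kN/m over full span:
  R_A = wL/2 = 15·4/2 = 30 kN
  M_A = wL²/12 = 15·4²/12 = 20 kN·m
  R_B = wL/2 = 15·4/2 = 30 kN
  M_B = -wL²/12 = -15·4²/12 = -20 kN·m
Superposition: R_A = 227/5 kN, M_A = 452/15 kN·m, R_B = 263/5 kN, M_B = -156/5 kN·m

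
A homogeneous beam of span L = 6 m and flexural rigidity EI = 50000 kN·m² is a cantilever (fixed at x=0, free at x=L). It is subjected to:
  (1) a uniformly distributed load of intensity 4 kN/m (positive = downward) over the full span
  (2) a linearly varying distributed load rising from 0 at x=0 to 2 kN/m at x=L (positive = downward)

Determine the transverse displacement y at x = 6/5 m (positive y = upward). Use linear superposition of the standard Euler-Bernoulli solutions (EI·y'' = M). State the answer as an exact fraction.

Load 1 — uniform load w=4 kN/m over full span:
  y_1 = -wx²(x²-4Lx+6L²)/(24EI) = -4·(6/5)²·((6/5)²-4·6·(6/5)+6·6²)/(24·50000) = -3537/3906250 m
Load 2 — triangular load w₀=2 kN/m (0→w₀ over full span):
  y_2 = (w₀Lx³/12-w₀L²x²/6-w₀x⁵/(120L))/EI = (2·6·(6/5)³/12-2·6²·(6/5)²/6-2·(6/5)⁵/(120·6))/50000 = -60777/195312500 m
Superposition: y = Σ y_i = -237627/195312500 m ≈ -0.001217 m

y(6/5) = -237627/195312500 m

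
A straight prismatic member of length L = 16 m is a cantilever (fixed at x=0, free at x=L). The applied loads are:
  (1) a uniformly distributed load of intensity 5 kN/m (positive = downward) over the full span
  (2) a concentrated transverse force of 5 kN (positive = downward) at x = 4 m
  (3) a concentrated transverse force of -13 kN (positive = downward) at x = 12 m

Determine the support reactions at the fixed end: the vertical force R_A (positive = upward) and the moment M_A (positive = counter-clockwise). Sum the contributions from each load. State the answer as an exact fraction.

R_A = 72 kN, M_A = 504 kN·m

Load 1 — uniform load w=5 kN/m over full span:
  R_A = wL = 5·16 = 80 kN
  M_A = wL²/2 = 5·16²/2 = 640 kN·m
Load 2 — point force P=5 kN at a=4 m (b=L-a=12):
  R_A = P = 5 kN
  M_A = Pa = 5·4 = 20 kN·m
Load 3 — point force P=-13 kN at a=12 m (b=L-a=4):
  R_A = P = (-13) = -13 kN
  M_A = Pa = (-13)·12 = -156 kN·m
Superposition: R_A = 72 kN, M_A = 504 kN·m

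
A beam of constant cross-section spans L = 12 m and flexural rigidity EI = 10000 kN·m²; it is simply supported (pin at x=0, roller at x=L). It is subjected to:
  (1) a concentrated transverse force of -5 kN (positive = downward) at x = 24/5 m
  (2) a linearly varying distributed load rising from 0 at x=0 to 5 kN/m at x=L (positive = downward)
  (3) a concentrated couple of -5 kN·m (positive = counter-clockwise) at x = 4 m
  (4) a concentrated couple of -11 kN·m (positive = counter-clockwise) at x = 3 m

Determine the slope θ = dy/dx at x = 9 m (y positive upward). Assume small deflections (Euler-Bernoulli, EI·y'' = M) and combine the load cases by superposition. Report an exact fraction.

θ(9) = 264757/24000000 rad

Load 1 — point force P=-5 kN at a=24/5 m (b=L-a=36/5):
  θ_1 = -Pa(2L²-6Lx+3x²+a²)/(6LEI)  [x>a] = -(-5)·(24/5)·(2·12²-6·12·9+3·9²+(24/5)²)/(6·12·10000) = -783/250000 rad
Load 2 — triangular load w₀=5 kN/m (0→w₀ over full span):
  θ_2 = -w₀(7L⁴-30L²x²+15x⁴)/(360LEI) = -5·(7·12⁴-30·12²·9²+15·9⁴)/(360·12·10000) = 3939/320000 rad
Load 3 — applied couple M₀=-5 kN·m at a=4 m (b=L-a=8):
  θ_3 = (M₀x²/(2L)-M₀(x-a)+C₁)/EI  [x>a] with C₁=M₀(3b²-L²)/(6L)=-10/3 = ((-5)·9²/(2·12)-(-5)·(9-4)+(-10/3))/10000 = 23/48000 rad
Load 4 — applied couple M₀=-11 kN·m at a=3 m (b=L-a=9):
  θ_4 = (M₀x²/(2L)-M₀(x-a)+C₁)/EI  [x>a] with C₁=M₀(3b²-L²)/(6L)=-121/8 = ((-11)·9²/(2·12)-(-11)·(9-3)+(-121/8))/10000 = 11/8000 rad
Superposition: θ = Σ θ_i = 264757/24000000 rad ≈ 0.011032 rad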